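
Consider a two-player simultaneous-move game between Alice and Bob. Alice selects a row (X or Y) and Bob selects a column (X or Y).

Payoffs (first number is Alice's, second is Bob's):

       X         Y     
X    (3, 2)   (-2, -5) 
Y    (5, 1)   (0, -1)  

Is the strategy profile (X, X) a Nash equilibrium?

At (X, X), Alice earns 3; switching to Y would give 5, so Alice would deviate.
Bob earns 2; switching to Y would give -5, so Bob has no profitable deviation.
Since at least one player can profitably deviate, this is not a Nash equilibrium.

No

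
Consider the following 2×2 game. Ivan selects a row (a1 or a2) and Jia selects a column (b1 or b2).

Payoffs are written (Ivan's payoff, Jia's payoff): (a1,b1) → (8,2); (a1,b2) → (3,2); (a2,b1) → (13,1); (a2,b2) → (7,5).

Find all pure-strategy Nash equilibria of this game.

(a2, b2)

(a1, b1): Ivan prefers a2 (13 > 8) — not an equilibrium.
(a1, b2): Ivan prefers a2 (7 > 3) — not an equilibrium.
(a2, b1): Jia prefers b2 (5 > 1) — not an equilibrium.
(a2, b2): Ivan gets 7 ≥ 3 from a1, and Jia gets 5 ≥ 1 from b1 — Nash equilibrium.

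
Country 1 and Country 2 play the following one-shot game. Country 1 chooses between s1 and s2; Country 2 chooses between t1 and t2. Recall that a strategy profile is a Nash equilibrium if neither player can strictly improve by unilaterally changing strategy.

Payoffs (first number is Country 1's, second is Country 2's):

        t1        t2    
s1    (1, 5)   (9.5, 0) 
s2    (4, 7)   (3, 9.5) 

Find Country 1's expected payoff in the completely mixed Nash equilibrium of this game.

70/19

First find y, the probability Country 2 plays t1, from Country 1's indifference between s1 and s2: y + 9.5(1−y) = 4y + 3(1−y), giving y = 13/19.
Since Country 1 is indifferent in equilibrium, Country 1's expected payoff equals the payoff from either row against (13/19, 6/19). Using s1: (13/19) + 9.5(6/19) = 70/19.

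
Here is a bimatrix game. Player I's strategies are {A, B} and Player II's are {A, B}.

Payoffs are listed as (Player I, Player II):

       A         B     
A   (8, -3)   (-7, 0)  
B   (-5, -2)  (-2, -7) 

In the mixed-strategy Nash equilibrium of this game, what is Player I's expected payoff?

First find q, the probability Player II plays A, from Player I's indifference between A and B: 8q − 7(1−q) = −5q − 2(1−q), giving q = 5/18.
Since Player I is indifferent in equilibrium, Player I's expected payoff equals the payoff from either row against (5/18, 13/18). Using A: 8(5/18) − 7(13/18) = -17/6.

-17/6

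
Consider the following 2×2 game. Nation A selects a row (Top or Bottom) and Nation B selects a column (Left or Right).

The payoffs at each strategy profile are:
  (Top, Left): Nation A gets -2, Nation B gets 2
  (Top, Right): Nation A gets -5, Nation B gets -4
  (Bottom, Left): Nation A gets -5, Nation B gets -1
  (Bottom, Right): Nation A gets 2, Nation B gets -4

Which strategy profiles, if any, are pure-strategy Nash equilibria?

(Top, Left): Nation A gets -2 ≥ -5 from Bottom, and Nation B gets 2 ≥ -4 from Right — Nash equilibrium.
(Top, Right): Nation A prefers Bottom (2 > -5); Nation B prefers Left (2 > -4) — not an equilibrium.
(Bottom, Left): Nation A prefers Top (-2 > -5) — not an equilibrium.
(Bottom, Right): Nation B prefers Left (-1 > -4) — not an equilibrium.

(Top, Left)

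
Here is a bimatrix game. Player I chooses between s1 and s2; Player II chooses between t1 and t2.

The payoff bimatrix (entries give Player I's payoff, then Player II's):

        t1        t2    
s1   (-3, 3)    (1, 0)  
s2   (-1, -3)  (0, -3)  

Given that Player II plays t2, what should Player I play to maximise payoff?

s1

Against t2, Player I earns 1 from s1 and 0 from s2.
So s1 is the best response.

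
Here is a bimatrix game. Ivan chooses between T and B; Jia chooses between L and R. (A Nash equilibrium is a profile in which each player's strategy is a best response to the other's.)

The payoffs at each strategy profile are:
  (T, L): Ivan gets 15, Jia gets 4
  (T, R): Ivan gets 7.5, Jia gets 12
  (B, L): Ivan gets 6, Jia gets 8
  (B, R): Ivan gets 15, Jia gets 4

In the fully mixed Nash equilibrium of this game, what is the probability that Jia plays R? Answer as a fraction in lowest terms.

Let c be the probability that Jia plays L. In a completely mixed equilibrium, Ivan must be indifferent between T and B.
Ivan's expected payoff from T is 15c + 7.5(1−c); from B it is 6c + 15(1−c).
Setting these equal: 7.5c + 7.5 = −9c + 15, so c = 5/11.
Therefore Jia plays R with probability 1 − 5/11 = 6/11.

6/11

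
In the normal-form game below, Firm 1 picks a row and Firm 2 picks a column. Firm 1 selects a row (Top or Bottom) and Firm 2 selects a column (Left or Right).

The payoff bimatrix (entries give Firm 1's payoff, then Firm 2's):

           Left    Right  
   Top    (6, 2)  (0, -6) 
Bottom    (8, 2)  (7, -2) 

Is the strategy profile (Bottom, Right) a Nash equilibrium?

At (Bottom, Right), Firm 1 earns 7; switching to Top would give 0, so Firm 1 has no profitable deviation.
Firm 2 earns -2; switching to Left would give 2, so Firm 2 would deviate.
Since at least one player can profitably deviate, this is not a Nash equilibrium.

No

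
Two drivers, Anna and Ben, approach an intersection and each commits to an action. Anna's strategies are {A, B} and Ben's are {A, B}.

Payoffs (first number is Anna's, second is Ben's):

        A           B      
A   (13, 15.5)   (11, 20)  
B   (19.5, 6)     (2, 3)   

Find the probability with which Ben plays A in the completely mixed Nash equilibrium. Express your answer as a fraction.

Let q be the probability that Ben plays A. In a completely mixed equilibrium, Anna must be indifferent between A and B.
Anna's expected payoff from A is 13q + 11(1−q); from B it is 19.5q + 2(1−q).
Setting these equal: 2q + 11 = 17.5q + 2, so q = 18/31.

18/31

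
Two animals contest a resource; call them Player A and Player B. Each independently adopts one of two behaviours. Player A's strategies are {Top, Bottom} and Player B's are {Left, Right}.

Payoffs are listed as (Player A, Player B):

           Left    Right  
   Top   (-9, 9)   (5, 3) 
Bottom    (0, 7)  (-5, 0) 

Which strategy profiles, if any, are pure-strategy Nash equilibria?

(Top, Left): Player A prefers Bottom (0 > -9) — not an equilibrium.
(Top, Right): Player B prefers Left (9 > 3) — not an equilibrium.
(Bottom, Left): Player A gets 0 ≥ -9 from Top, and Player B gets 7 ≥ 0 from Right — Nash equilibrium.
(Bottom, Right): Player A prefers Top (5 > -5); Player B prefers Left (7 > 0) — not an equilibrium.

(Bottom, Left)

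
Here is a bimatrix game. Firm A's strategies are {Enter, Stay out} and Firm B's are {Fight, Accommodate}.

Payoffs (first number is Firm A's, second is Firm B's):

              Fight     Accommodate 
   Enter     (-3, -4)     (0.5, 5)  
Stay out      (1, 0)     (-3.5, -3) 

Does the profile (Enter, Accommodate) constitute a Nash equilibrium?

Yes

At (Enter, Accommodate), Firm A earns 0.5; switching to Stay out would give -3.5, so Firm A has no profitable deviation.
Firm B earns 5; switching to Fight would give -4, so Firm B has no profitable deviation.
Neither player can gain by a unilateral deviation, so this profile is a Nash equilibrium.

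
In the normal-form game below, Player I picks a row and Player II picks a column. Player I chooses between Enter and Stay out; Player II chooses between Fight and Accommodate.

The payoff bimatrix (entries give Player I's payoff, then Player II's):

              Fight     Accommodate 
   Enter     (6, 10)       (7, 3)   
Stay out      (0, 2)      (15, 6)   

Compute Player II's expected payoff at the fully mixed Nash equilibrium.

54/11

First find p, the probability Player I plays Enter, from Player II's indifference between Fight and Accommodate: 10p + 2(1−p) = 3p + 6(1−p), giving p = 4/11.
Since Player II is indifferent in equilibrium, Player II's expected payoff equals the payoff from either column against (4/11, 7/11). Using Fight: 10(4/11) + 2(7/11) = 54/11.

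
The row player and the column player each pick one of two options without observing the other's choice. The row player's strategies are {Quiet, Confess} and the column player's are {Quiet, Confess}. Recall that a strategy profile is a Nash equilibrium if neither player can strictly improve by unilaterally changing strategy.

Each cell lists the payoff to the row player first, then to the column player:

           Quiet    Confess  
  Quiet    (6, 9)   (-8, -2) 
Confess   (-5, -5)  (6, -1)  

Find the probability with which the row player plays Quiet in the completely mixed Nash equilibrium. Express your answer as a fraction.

4/15

Let p be the probability that the row player plays Quiet. In a completely mixed equilibrium, the column player must be indifferent between Quiet and Confess.
The column player's expected payoff from Quiet is 9p − 5(1−p); from Confess it is −2p − (1−p).
Setting these equal: 14p − 5 = −p − 1, so p = 4/15.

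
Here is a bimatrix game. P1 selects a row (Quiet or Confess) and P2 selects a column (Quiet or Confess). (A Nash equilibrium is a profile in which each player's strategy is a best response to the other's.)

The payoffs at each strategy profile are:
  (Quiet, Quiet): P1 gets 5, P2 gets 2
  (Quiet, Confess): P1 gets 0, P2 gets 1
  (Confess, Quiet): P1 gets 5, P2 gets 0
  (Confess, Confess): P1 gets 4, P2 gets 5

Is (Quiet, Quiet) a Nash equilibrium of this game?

Yes

At (Quiet, Quiet), P1 earns 5; switching to Confess would give 5, so P1 has no profitable deviation.
P2 earns 2; switching to Confess would give 1, so P2 has no profitable deviation.
Neither player can gain by a unilateral deviation, so this profile is a Nash equilibrium.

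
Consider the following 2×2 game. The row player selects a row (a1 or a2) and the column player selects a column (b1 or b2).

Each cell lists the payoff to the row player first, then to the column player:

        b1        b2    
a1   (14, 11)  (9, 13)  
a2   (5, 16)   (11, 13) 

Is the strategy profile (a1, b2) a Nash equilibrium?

At (a1, b2), the row player earns 9; switching to a2 would give 11, so the row player would deviate.
The column player earns 13; switching to b1 would give 11, so the column player has no profitable deviation.
Since at least one player can profitably deviate, this is not a Nash equilibrium.

No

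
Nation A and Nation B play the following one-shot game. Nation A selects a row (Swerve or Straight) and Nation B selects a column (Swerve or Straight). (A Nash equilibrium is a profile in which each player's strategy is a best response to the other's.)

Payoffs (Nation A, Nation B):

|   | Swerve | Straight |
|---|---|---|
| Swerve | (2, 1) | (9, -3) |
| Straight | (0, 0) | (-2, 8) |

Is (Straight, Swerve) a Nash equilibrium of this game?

No

At (Straight, Swerve), Nation A earns 0; switching to Swerve would give 2, so Nation A would deviate.
Nation B earns 0; switching to Straight would give 8, so Nation B would deviate.
Since at least one player can profitably deviate, this is not a Nash equilibrium.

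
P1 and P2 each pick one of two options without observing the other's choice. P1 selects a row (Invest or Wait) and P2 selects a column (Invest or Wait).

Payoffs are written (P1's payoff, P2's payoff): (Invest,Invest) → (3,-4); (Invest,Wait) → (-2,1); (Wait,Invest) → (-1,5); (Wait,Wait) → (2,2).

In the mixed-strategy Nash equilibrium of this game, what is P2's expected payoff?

13/8

First find x, the probability P1 plays Invest, from P2's indifference between Invest and Wait: −4x + 5(1−x) = x + 2(1−x), giving x = 3/8.
Since P2 is indifferent in equilibrium, P2's expected payoff equals the payoff from either column against (3/8, 5/8). Using Invest: −4(3/8) + 5(5/8) = 13/8.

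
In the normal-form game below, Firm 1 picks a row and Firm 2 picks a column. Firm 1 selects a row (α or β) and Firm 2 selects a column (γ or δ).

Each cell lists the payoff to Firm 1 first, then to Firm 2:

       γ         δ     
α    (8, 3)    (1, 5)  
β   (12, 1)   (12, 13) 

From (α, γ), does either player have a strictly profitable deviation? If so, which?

Firm 1 at (α, γ) earns 8; deviating to β yields 12 — a strict improvement.
Firm 2 earns 3; deviating to δ yields 5 — a strict improvement.
Both Firm 1 and Firm 2 have strictly profitable deviations.

Both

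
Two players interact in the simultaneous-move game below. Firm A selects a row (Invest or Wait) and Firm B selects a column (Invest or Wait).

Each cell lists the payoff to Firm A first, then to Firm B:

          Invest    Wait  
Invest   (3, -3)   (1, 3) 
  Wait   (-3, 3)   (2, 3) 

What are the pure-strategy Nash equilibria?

(Invest, Invest): Firm B prefers Wait (3 > -3) — not an equilibrium.
(Invest, Wait): Firm A prefers Wait (2 > 1) — not an equilibrium.
(Wait, Invest): Firm A prefers Invest (3 > -3) — not an equilibrium.
(Wait, Wait): Firm A gets 2 ≥ 1 from Invest, and Firm B gets 3 ≥ 3 from Invest — Nash equilibrium.

(Wait, Wait)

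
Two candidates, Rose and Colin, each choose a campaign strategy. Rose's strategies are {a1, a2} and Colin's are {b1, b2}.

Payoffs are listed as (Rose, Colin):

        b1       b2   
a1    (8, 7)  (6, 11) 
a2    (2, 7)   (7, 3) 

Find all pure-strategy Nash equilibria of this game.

none

(a1, b1): Colin prefers b2 (11 > 7) — not an equilibrium.
(a1, b2): Rose prefers a2 (7 > 6) — not an equilibrium.
(a2, b1): Rose prefers a1 (8 > 2) — not an equilibrium.
(a2, b2): Colin prefers b1 (7 > 3) — not an equilibrium.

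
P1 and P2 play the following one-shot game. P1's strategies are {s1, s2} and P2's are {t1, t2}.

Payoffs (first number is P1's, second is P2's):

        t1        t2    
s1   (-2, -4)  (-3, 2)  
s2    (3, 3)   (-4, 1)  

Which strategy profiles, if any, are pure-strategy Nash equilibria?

(s1, t2) and (s2, t1)

(s1, t1): P1 prefers s2 (3 > -2); P2 prefers t2 (2 > -4) — not an equilibrium.
(s1, t2): P1 gets -3 ≥ -4 from s2, and P2 gets 2 ≥ -4 from t1 — Nash equilibrium.
(s2, t1): P1 gets 3 ≥ -2 from s1, and P2 gets 3 ≥ 1 from t2 — Nash equilibrium.
(s2, t2): P1 prefers s1 (-3 > -4); P2 prefers t1 (3 > 1) — not an equilibrium.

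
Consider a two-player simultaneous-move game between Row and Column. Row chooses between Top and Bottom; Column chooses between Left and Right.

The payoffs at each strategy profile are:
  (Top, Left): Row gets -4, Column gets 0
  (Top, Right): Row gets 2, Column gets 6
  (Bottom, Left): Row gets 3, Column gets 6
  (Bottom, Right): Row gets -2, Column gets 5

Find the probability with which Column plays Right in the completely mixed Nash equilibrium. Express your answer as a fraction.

Let q be the probability that Column plays Left. In a completely mixed equilibrium, Row must be indifferent between Top and Bottom.
Row's expected payoff from Top is −4q + 2(1−q); from Bottom it is 3q − 2(1−q).
Setting these equal: −6q + 2 = 5q − 2, so q = 4/11.
Therefore Column plays Right with probability 1 − 4/11 = 7/11.

7/11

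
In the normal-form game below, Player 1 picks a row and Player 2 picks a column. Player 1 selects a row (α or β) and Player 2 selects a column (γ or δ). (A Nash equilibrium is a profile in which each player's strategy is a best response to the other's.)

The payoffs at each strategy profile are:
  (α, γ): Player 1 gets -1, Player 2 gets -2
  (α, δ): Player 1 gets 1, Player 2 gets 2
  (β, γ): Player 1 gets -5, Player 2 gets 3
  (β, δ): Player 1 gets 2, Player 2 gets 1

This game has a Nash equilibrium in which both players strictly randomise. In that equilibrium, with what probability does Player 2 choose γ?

1/5

Let q be the probability that Player 2 plays γ. In a completely mixed equilibrium, Player 1 must be indifferent between α and β.
Player 1's expected payoff from α is −q + (1−q); from β it is −5q + 2(1−q).
Setting these equal: −2q + 1 = −7q + 2, so q = 1/5.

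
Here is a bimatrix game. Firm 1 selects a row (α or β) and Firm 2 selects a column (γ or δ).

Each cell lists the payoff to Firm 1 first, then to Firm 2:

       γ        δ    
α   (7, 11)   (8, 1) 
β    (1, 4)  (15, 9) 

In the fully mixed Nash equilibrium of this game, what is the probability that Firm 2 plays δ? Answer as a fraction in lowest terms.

Let q be the probability that Firm 2 plays γ. In a completely mixed equilibrium, Firm 1 must be indifferent between α and β.
Firm 1's expected payoff from α is 7q + 8(1−q); from β it is q + 15(1−q).
Setting these equal: −q + 8 = −14q + 15, so q = 7/13.
Therefore Firm 2 plays δ with probability 1 − 7/13 = 6/13.

6/13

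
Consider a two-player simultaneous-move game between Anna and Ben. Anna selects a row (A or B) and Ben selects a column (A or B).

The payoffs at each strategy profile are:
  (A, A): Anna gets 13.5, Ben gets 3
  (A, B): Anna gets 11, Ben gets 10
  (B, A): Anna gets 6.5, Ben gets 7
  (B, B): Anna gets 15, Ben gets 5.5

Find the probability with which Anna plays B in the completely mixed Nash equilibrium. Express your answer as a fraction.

Let p be the probability that Anna plays A. In a completely mixed equilibrium, Ben must be indifferent between A and B.
Ben's expected payoff from A is 3p + 7(1−p); from B it is 10p + 5.5(1−p).
Setting these equal: −4p + 7 = 4.5p + 5.5, so p = 3/17.
Therefore Anna plays B with probability 1 − 3/17 = 14/17.

14/17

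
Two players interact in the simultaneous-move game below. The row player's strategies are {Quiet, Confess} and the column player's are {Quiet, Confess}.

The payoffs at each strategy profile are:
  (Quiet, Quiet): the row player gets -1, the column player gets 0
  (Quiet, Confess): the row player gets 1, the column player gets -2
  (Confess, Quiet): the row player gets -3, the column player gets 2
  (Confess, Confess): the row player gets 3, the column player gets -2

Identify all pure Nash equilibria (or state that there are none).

(Quiet, Quiet)

(Quiet, Quiet): the row player gets -1 ≥ -3 from Confess, and the column player gets 0 ≥ -2 from Confess — Nash equilibrium.
(Quiet, Confess): the row player prefers Confess (3 > 1); the column player prefers Quiet (0 > -2) — not an equilibrium.
(Confess, Quiet): the row player prefers Quiet (-1 > -3) — not an equilibrium.
(Confess, Confess): the column player prefers Quiet (2 > -2) — not an equilibrium.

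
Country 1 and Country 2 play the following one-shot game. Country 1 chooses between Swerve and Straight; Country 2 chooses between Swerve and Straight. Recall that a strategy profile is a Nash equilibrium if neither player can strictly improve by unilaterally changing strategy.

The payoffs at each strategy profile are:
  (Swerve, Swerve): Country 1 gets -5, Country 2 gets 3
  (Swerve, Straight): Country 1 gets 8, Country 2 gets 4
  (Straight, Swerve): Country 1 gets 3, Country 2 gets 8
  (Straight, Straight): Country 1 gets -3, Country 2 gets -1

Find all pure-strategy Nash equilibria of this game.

(Swerve, Swerve): Country 1 prefers Straight (3 > -5); Country 2 prefers Straight (4 > 3) — not an equilibrium.
(Swerve, Straight): Country 1 gets 8 ≥ -3 from Straight, and Country 2 gets 4 ≥ 3 from Swerve — Nash equilibrium.
(Straight, Swerve): Country 1 gets 3 ≥ -5 from Swerve, and Country 2 gets 8 ≥ -1 from Straight — Nash equilibrium.
(Straight, Straight): Country 1 prefers Swerve (8 > -3); Country 2 prefers Swerve (8 > -1) — not an equilibrium.

(Swerve, Straight) and (Straight, Swerve)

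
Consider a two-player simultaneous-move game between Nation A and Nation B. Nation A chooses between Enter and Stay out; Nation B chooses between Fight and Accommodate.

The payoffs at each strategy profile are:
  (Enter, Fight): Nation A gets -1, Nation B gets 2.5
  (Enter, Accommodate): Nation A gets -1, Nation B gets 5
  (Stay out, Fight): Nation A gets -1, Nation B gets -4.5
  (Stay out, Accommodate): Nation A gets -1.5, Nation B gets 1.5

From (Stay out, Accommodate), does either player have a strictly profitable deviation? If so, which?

Nation A at (Stay out, Accommodate) earns -1.5; deviating to Enter yields -1 — a strict improvement.
Nation B earns 1.5; deviating to Fight yields -4.5 — not better.
Only Nation A has a strictly profitable deviation.

Nation A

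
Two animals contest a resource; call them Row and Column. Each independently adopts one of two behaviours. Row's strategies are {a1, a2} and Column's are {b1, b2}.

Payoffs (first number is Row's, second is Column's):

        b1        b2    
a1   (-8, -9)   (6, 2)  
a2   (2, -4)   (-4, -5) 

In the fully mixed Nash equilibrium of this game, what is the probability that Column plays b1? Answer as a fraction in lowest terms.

1/2

Let c be the probability that Column plays b1. In a completely mixed equilibrium, Row must be indifferent between a1 and a2.
Row's expected payoff from a1 is −8c + 6(1−c); from a2 it is 2c − 4(1−c).
Setting these equal: −14c + 6 = 6c − 4, so c = 1/2.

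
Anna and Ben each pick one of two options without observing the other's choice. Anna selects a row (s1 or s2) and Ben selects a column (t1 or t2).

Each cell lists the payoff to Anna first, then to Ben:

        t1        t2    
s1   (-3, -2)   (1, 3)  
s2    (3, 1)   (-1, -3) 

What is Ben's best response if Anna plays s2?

t1

Against s2, Ben earns 1 from t1 and -3 from t2.
So t1 is the best response.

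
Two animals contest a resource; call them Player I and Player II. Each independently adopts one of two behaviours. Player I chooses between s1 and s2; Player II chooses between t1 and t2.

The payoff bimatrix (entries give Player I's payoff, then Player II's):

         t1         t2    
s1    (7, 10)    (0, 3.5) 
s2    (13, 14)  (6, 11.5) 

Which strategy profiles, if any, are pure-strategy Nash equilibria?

(s1, t1): Player I prefers s2 (13 > 7) — not an equilibrium.
(s1, t2): Player I prefers s2 (6 > 0); Player II prefers t1 (10 > 3.5) — not an equilibrium.
(s2, t1): Player I gets 13 ≥ 7 from s1, and Player II gets 14 ≥ 11.5 from t2 — Nash equilibrium.
(s2, t2): Player II prefers t1 (14 > 11.5) — not an equilibrium.

(s2, t1)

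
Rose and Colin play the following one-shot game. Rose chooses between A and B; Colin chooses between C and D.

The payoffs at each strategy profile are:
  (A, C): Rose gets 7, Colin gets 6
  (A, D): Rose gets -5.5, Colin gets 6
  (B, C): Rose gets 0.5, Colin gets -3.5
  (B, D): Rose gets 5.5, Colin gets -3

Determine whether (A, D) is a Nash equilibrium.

At (A, D), Rose earns -5.5; switching to B would give 5.5, so Rose would deviate.
Colin earns 6; switching to C would give 6, so Colin has no profitable deviation.
Since at least one player can profitably deviate, this is not a Nash equilibrium.

No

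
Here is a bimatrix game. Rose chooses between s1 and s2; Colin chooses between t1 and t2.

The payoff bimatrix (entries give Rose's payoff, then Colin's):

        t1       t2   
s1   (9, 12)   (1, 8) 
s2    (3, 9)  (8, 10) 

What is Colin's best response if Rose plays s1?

t1

Against s1, Colin earns 12 from t1 and 8 from t2.
So t1 is the best response.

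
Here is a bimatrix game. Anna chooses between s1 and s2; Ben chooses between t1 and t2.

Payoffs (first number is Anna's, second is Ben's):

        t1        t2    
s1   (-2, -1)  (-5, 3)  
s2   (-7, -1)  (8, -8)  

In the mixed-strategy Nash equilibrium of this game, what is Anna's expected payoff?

-17/6

First find y, the probability Ben plays t1, from Anna's indifference between s1 and s2: −2y − 5(1−y) = −7y + 8(1−y), giving y = 13/18.
Since Anna is indifferent in equilibrium, Anna's expected payoff equals the payoff from either row against (13/18, 5/18). Using s1: −2(13/18) − 5(5/18) = -17/6.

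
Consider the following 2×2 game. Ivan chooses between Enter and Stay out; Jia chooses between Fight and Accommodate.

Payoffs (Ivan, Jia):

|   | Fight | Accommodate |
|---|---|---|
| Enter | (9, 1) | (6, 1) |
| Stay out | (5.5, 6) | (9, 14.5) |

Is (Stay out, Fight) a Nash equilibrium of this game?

No

At (Stay out, Fight), Ivan earns 5.5; switching to Enter would give 9, so Ivan would deviate.
Jia earns 6; switching to Accommodate would give 14.5, so Jia would deviate.
Since at least one player can profitably deviate, this is not a Nash equilibrium.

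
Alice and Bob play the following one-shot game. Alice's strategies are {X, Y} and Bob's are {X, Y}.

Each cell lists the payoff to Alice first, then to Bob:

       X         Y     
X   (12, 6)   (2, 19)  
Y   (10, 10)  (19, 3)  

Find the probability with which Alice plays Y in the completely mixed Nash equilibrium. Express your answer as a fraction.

Let r be the probability that Alice plays X. In a completely mixed equilibrium, Bob must be indifferent between X and Y.
Bob's expected payoff from X is 6r + 10(1−r); from Y it is 19r + 3(1−r).
Setting these equal: −4r + 10 = 16r + 3, so r = 7/20.
Therefore Alice plays Y with probability 1 − 7/20 = 13/20.

13/20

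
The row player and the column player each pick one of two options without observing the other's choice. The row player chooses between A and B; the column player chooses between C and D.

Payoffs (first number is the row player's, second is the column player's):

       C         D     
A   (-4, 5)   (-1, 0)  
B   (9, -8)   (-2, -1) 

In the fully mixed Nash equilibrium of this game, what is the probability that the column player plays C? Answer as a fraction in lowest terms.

Let q be the probability that the column player plays C. In a completely mixed equilibrium, the row player must be indifferent between A and B.
The row player's expected payoff from A is −4q − (1−q); from B it is 9q − 2(1−q).
Setting these equal: −3q − 1 = 11q − 2, so q = 1/14.

1/14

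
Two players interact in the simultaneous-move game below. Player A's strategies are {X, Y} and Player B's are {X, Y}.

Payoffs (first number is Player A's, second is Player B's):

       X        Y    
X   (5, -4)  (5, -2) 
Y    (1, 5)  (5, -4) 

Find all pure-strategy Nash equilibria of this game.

(X, X): Player B prefers Y (-2 > -4) — not an equilibrium.
(X, Y): Player A gets 5 ≥ 5 from Y, and Player B gets -2 ≥ -4 from X — Nash equilibrium.
(Y, X): Player A prefers X (5 > 1) — not an equilibrium.
(Y, Y): Player B prefers X (5 > -4) — not an equilibrium.

(X, Y)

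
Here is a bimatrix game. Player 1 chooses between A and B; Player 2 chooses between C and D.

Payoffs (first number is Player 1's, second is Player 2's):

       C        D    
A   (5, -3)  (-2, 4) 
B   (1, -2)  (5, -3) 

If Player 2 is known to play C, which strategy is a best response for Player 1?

Against C, Player 1 earns 5 from A and 1 from B.
So A is the best response.

A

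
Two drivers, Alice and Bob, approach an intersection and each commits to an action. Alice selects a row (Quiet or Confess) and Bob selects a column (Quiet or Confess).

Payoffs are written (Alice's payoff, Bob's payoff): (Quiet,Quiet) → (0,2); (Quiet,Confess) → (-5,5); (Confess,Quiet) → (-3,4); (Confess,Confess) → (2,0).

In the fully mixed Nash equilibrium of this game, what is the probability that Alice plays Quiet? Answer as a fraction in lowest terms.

Let x be the probability that Alice plays Quiet. In a completely mixed equilibrium, Bob must be indifferent between Quiet and Confess.
Bob's expected payoff from Quiet is 2x + 4(1−x); from Confess it is 5x.
Setting these equal: −2x + 4 = 5x, so x = 4/7.

4/7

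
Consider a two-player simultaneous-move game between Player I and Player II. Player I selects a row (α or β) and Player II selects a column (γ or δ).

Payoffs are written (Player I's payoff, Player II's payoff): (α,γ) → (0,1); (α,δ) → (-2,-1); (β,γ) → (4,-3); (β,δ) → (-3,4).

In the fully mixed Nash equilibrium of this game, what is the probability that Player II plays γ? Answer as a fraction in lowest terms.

1/5

Let q be the probability that Player II plays γ. In a completely mixed equilibrium, Player I must be indifferent between α and β.
Player I's expected payoff from α is −2(1−q); from β it is 4q − 3(1−q).
Setting these equal: 2q − 2 = 7q − 3, so q = 1/5.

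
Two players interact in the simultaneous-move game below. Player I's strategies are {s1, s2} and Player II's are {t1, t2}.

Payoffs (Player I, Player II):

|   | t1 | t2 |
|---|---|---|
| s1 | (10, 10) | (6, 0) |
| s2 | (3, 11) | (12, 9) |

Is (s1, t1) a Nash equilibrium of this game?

At (s1, t1), Player I earns 10; switching to s2 would give 3, so Player I has no profitable deviation.
Player II earns 10; switching to t2 would give 0, so Player II has no profitable deviation.
Neither player can gain by a unilateral deviation, so this profile is a Nash equilibrium.

Yes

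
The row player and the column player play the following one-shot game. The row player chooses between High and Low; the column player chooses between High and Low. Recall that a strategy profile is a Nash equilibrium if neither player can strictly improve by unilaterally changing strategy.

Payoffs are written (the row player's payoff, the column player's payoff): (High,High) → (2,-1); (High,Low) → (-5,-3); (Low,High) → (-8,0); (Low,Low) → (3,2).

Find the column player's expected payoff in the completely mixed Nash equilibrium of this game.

First find p, the probability the row player plays High, from the column player's indifference between High and Low: −p = −3p + 2(1−p), giving p = 1/2.
Since the column player is indifferent in equilibrium, the column player's expected payoff equals the payoff from either column against (1/2, 1/2). Using High: −(1/2) = -1/2.

-1/2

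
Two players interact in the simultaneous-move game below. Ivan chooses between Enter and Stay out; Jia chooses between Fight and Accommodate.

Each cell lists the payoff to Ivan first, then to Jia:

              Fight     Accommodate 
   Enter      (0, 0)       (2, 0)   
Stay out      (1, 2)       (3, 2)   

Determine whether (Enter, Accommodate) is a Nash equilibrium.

No

At (Enter, Accommodate), Ivan earns 2; switching to Stay out would give 3, so Ivan would deviate.
Jia earns 0; switching to Fight would give 0, so Jia has no profitable deviation.
Since at least one player can profitably deviate, this is not a Nash equilibrium.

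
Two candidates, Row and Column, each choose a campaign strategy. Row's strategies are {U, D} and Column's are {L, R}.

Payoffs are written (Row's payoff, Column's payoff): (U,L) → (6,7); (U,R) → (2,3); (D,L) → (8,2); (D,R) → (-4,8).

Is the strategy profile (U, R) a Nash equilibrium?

At (U, R), Row earns 2; switching to D would give -4, so Row has no profitable deviation.
Column earns 3; switching to L would give 7, so Column would deviate.
Since at least one player can profitably deviate, this is not a Nash equilibrium.

No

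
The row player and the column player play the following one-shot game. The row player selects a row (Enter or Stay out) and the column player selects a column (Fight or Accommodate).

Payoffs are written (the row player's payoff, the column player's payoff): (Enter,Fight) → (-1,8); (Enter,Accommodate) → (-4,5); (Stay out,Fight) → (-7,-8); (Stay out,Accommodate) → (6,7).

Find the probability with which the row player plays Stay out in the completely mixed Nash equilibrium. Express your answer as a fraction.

Let x be the probability that the row player plays Enter. In a completely mixed equilibrium, the column player must be indifferent between Fight and Accommodate.
The column player's expected payoff from Fight is 8x − 8(1−x); from Accommodate it is 5x + 7(1−x).
Setting these equal: 16x − 8 = −2x + 7, so x = 5/6.
Therefore the row player plays Stay out with probability 1 − 5/6 = 1/6.

1/6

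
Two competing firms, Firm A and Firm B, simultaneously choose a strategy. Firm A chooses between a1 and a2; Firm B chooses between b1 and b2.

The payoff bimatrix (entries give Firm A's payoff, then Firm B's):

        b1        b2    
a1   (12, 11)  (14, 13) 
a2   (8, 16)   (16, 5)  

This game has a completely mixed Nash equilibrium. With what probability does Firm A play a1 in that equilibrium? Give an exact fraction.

Let r be the probability that Firm A plays a1. In a completely mixed equilibrium, Firm B must be indifferent between b1 and b2.
Firm B's expected payoff from b1 is 11r + 16(1−r); from b2 it is 13r + 5(1−r).
Setting these equal: −5r + 16 = 8r + 5, so r = 11/13.

11/13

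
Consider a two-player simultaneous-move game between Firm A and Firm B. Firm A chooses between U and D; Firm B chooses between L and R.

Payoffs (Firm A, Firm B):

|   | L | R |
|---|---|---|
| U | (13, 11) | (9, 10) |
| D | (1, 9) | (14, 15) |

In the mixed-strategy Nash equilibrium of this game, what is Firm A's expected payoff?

173/17

First find q, the probability Firm B plays L, from Firm A's indifference between U and D: 13q + 9(1−q) = q + 14(1−q), giving q = 5/17.
Since Firm A is indifferent in equilibrium, Firm A's expected payoff equals the payoff from either row against (5/17, 12/17). Using U: 13(5/17) + 9(12/17) = 173/17.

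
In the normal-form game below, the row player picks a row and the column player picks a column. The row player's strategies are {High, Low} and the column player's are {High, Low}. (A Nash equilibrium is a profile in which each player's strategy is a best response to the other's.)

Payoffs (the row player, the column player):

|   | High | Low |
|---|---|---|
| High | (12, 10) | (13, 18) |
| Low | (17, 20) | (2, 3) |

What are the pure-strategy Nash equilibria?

(High, Low) and (Low, High)

(High, High): the row player prefers Low (17 > 12); the column player prefers Low (18 > 10) — not an equilibrium.
(High, Low): the row player gets 13 ≥ 2 from Low, and the column player gets 18 ≥ 10 from High — Nash equilibrium.
(Low, High): the row player gets 17 ≥ 12 from High, and the column player gets 20 ≥ 3 from Low — Nash equilibrium.
(Low, Low): the row player prefers High (13 > 2); the column player prefers High (20 > 3) — not an equilibrium.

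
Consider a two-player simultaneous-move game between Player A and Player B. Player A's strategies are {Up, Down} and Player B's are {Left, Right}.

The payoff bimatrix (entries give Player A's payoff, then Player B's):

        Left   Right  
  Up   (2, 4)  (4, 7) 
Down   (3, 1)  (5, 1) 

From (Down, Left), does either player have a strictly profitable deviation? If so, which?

Player A at (Down, Left) earns 3; deviating to Up yields 2 — not better.
Player B earns 1; deviating to Right yields 1 — not better.
Neither player can strictly improve; the profile is a Nash equilibrium.

Neither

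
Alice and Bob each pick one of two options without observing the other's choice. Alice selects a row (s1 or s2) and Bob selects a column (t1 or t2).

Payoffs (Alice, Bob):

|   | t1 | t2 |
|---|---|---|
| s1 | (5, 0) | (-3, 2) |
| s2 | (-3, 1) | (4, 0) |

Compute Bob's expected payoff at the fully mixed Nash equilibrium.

2/3

First find p, the probability Alice plays s1, from Bob's indifference between t1 and t2: (1−p) = 2p, giving p = 1/3.
Since Bob is indifferent in equilibrium, Bob's expected payoff equals the payoff from either column against (1/3, 2/3). Using t1: (2/3) = 2/3.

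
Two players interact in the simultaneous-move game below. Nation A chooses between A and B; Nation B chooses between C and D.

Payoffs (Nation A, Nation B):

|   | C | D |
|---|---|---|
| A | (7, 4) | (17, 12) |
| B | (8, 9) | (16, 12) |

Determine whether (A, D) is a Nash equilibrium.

At (A, D), Nation A earns 17; switching to B would give 16, so Nation A has no profitable deviation.
Nation B earns 12; switching to C would give 4, so Nation B has no profitable deviation.
Neither player can gain by a unilateral deviation, so this profile is a Nash equilibrium.

Yes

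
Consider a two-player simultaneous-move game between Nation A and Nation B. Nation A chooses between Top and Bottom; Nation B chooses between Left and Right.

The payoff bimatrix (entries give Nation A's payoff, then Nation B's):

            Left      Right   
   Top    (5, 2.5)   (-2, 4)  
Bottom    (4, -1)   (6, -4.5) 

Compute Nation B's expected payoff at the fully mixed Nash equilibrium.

29/20

First find p, the probability Nation A plays Top, from Nation B's indifference between Left and Right: 2.5p − (1−p) = 4p − 4.5(1−p), giving p = 7/10.
Since Nation B is indifferent in equilibrium, Nation B's expected payoff equals the payoff from either column against (7/10, 3/10). Using Left: 2.5(7/10) − (3/10) = 29/20.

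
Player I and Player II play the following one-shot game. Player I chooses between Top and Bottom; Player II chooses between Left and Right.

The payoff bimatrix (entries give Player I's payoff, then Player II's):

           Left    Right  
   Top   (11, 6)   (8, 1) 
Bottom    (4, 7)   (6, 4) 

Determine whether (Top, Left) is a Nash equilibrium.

Yes

At (Top, Left), Player I earns 11; switching to Bottom would give 4, so Player I has no profitable deviation.
Player II earns 6; switching to Right would give 1, so Player II has no profitable deviation.
Neither player can gain by a unilateral deviation, so this profile is a Nash equilibrium.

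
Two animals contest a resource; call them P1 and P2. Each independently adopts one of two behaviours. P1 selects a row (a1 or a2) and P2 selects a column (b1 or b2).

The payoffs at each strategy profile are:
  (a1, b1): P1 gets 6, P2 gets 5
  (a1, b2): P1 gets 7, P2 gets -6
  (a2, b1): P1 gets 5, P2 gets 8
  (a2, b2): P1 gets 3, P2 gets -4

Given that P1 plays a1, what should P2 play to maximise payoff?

b1

Against a1, P2 earns 5 from b1 and -6 from b2.
So b1 is the best response.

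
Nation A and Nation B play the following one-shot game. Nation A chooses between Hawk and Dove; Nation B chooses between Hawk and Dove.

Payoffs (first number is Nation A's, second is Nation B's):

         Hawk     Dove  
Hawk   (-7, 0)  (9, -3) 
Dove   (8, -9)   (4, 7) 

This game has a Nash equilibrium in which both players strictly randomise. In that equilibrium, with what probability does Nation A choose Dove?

Let r be the probability that Nation A plays Hawk. In a completely mixed equilibrium, Nation B must be indifferent between Hawk and Dove.
Nation B's expected payoff from Hawk is −9(1−r); from Dove it is −3r + 7(1−r).
Setting these equal: 9r − 9 = −10r + 7, so r = 16/19.
Therefore Nation A plays Dove with probability 1 − 16/19 = 3/19.

3/19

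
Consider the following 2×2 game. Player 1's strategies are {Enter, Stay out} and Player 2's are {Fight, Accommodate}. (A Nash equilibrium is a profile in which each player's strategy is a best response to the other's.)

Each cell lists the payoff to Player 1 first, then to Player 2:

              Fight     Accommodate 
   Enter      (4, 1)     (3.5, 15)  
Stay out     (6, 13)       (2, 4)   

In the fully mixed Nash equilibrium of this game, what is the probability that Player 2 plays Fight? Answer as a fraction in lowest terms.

3/7

Let c be the probability that Player 2 plays Fight. In a completely mixed equilibrium, Player 1 must be indifferent between Enter and Stay out.
Player 1's expected payoff from Enter is 4c + 3.5(1−c); from Stay out it is 6c + 2(1−c).
Setting these equal: 0.5c + 3.5 = 4c + 2, so c = 3/7.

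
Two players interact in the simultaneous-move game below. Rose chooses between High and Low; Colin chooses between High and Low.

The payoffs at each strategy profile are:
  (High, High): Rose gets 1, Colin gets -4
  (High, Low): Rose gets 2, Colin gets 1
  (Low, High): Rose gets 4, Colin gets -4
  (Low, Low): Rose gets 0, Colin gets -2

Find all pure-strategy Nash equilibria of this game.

(High, Low)

(High, High): Rose prefers Low (4 > 1); Colin prefers Low (1 > -4) — not an equilibrium.
(High, Low): Rose gets 2 ≥ 0 from Low, and Colin gets 1 ≥ -4 from High — Nash equilibrium.
(Low, High): Colin prefers Low (-2 > -4) — not an equilibrium.
(Low, Low): Rose prefers High (2 > 0) — not an equilibrium.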